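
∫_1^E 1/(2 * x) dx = 1/2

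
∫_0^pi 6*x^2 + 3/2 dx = -7/2 + (2 + 2*pi)*(-4*pi + 7 + 4*pi^2)/4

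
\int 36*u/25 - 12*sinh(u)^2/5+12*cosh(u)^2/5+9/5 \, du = 18*u^2/25 + 21*u/5 + C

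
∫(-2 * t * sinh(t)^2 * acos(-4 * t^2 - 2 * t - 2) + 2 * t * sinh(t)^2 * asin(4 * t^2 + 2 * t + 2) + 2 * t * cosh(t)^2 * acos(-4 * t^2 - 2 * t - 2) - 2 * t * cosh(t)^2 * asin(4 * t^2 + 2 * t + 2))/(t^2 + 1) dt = (acos(-4*t^2 - 2*t - 2) - asin(4*t^2 + 2*t + 2))*log(t^2 + 1) + C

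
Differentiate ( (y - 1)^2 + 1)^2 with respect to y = 4*y^3 - 12*y^2 + 16*y - 8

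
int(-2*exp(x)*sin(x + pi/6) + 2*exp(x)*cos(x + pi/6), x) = 2*exp(x)*cos(x + pi/6) + C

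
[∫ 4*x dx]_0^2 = 8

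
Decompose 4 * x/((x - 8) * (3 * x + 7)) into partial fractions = 28/(31*(3*x + 7)) + 32/(31*(x - 8))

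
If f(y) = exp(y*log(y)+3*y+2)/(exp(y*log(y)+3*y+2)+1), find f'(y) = (exp(y*log(y) + 3*y + 2)*log(y) + 4*exp(y*log(y) + 3*y + 2))/(exp(4)*exp(6*y)*exp(2*y*log(y)) + 2*exp(2)*exp(3*y)*exp(y*log(y)) + 1)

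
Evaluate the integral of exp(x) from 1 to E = -E + exp(E)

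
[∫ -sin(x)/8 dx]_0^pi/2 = -1/8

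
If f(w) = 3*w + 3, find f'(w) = 3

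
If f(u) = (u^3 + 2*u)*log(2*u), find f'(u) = 3*u^2*log(u) + u^2 + 3*u^2*log(2) + 2*log(u) + 2*log(2) + 2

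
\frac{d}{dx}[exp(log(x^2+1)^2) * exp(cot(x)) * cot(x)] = (-x^2/sin(x)^2 - x^2*cos(x)/sin(x)^3 + 4*x*log(x^2 + 1)/tan(x) - 1/sin(x)^2 - cos(x)/sin(x)^3)*exp(log(x^2 + 1)^2 + 1/tan(x))/(x^2 + 1)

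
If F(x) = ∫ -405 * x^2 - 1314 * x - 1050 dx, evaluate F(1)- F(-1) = -2370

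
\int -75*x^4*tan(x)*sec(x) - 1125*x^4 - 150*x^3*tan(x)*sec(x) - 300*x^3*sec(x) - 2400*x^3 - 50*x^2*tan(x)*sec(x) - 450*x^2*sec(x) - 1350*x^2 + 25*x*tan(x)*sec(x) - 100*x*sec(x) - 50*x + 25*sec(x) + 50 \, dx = (3*x + sec(x) + 2)*(-35*x^2 - 35*x - 3*(5*x^2 + 5*x - 2)^2 + 12) + C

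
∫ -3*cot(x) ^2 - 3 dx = 3*cot(x) + C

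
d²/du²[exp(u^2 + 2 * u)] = 4*u^2*exp(u^2 + 2*u) + 8*u*exp(u^2 + 2*u) + 6*exp(u^2 + 2*u)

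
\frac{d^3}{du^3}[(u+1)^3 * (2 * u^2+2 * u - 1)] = 120*u^2 + 192*u + 66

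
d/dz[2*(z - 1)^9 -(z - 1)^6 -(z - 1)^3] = 18*z^8 - 144*z^7 + 504*z^6 - 1014*z^5 + 1290*z^4 - 1068*z^3 + 561*z^2 - 168*z + 21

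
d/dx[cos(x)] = -sin(x)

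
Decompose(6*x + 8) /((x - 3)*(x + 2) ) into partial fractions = 4/(5*(x + 2)) + 26/(5*(x - 3))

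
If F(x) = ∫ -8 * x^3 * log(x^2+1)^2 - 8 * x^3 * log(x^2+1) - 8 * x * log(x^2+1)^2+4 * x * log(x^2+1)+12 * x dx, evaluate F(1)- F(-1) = 0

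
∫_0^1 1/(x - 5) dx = -log(5) + log(4)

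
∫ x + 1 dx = x^2/2 + x + C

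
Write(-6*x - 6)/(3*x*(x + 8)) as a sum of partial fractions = -7/(4*(x + 8)) - 1/(4*x)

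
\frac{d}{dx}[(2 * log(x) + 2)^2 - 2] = (8*log(x) + 8)/x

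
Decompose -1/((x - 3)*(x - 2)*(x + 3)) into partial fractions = -1/(30*(x + 3)) + 1/(5*(x - 2)) - 1/(6*(x - 3))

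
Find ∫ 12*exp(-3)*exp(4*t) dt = 3*exp(4*t - 3) + C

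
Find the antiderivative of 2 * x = x^2 + C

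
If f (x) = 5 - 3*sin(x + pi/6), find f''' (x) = 3*cos(x + pi/6)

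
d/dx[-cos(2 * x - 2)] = 2*sin(2*x - 2)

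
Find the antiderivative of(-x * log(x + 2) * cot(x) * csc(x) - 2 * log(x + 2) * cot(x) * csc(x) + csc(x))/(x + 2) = log(x + 2)*csc(x) + C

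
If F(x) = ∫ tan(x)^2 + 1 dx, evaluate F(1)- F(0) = tan(1)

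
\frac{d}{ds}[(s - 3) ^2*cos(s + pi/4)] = -s^2*sin(s + pi/4) + 6*s*sin(s + pi/4) + 2*s*cos(s + pi/4) - 9*sin(s + pi/4) - 6*cos(s + pi/4)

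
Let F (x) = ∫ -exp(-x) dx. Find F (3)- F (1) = -exp(-1) + exp(-3)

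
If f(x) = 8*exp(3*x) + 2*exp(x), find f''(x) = 72*exp(3*x) + 2*exp(x)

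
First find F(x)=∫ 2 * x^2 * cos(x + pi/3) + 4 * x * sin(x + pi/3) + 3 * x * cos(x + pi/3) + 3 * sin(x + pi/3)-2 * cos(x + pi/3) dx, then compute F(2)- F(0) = 12*sin(pi/3 + 2) + sqrt(3)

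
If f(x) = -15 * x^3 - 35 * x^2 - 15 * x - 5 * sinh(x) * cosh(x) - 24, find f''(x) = -90*x - 10*sinh(2*x) - 70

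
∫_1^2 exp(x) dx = -E + exp(2)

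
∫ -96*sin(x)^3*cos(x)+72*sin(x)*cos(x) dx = 12*(cos(2*x) + 2)*sin(x)^2 + C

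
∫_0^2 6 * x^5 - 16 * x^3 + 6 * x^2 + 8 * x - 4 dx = 24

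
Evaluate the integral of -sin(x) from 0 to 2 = -1 + cos(2)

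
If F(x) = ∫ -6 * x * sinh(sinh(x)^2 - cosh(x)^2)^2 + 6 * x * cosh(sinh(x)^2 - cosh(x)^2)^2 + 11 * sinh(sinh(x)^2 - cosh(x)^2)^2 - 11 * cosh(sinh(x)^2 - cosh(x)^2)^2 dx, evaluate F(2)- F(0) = -10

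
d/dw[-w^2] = -2*w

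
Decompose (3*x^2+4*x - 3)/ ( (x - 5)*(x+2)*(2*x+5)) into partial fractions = 23/(15*(2*x + 5)) - 1/(7*(x + 2)) + 92/(105*(x - 5))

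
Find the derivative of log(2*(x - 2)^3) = 3/(x - 2)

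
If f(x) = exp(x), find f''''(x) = exp(x)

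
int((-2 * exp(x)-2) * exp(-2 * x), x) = (2*exp(x) + 1)*exp(-2*x) + C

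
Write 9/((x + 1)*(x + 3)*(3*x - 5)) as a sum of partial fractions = 81/(112*(3*x - 5)) + 9/(28*(x + 3)) - 9/(16*(x + 1))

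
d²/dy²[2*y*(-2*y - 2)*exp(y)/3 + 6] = -4*y^2*exp(y)/3 - 20*y*exp(y)/3 - 16*exp(y)/3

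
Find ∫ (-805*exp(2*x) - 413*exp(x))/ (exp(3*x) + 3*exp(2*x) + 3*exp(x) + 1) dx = (-821*exp(2*x) - 837*exp(x) - 212)/(exp(2*x) + 2*exp(x) + 1) + C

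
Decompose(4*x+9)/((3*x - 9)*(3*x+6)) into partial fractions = -1/(45*(x + 2)) + 7/(15*(x - 3))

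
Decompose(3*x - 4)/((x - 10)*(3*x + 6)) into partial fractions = 5/(18*(x + 2)) + 13/(18*(x - 10))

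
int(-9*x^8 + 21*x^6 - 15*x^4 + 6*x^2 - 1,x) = -x^9 + 3*x^7 - 3*x^5 + 2*x^3 - x + C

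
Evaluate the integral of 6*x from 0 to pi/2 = 3*pi^2/4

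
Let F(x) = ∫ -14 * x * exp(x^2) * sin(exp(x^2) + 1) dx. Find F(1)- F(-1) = 0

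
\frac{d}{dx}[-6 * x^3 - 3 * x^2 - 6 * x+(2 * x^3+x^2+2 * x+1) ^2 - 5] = 24*x^5 + 20*x^4 + 36*x^3 + 6*x^2 + 6*x - 2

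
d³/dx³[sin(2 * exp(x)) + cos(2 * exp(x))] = 2*sqrt(2)*(-4*exp(2*x)*cos(2*exp(x) + pi/4) - 6*exp(x)*sin(2*exp(x) + pi/4) + cos(2*exp(x) + pi/4))*exp(x)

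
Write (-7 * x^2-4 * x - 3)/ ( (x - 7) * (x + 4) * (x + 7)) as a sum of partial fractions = -53/(7*(x + 7)) + 3/(x + 4) - 17/(7*(x - 7))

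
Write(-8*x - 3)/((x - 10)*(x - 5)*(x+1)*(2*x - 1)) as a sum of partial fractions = -56/(513*(2*x - 1)) - 5/(198*(x + 1)) + 43/(270*(x - 5)) - 83/(1045*(x - 10))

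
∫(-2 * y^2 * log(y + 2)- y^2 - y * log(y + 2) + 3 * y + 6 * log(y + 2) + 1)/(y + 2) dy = (-y^2 + 3*y + 1)*log(y + 2) + C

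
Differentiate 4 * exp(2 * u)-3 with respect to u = 8*exp(2*u)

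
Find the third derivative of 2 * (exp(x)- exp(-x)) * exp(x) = 16*exp(2*x)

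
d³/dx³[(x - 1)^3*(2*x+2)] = 48*x - 24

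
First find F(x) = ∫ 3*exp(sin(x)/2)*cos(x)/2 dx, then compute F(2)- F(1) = -3*exp(sin(1)/2) + 3*exp(sin(2)/2)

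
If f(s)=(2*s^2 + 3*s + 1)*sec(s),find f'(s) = (2*s^2*sin(s)/cos(s) + 3*s*sin(s)/cos(s) + 4*s + sin(s)/cos(s) + 3)/cos(s)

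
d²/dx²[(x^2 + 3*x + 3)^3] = 30*x^4 + 180*x^3 + 432*x^2 + 486*x + 216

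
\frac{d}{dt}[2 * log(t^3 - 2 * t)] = (6*t^2 - 4)/(t^3 - 2*t)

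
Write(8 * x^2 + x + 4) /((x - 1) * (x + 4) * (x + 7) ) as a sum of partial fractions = 389/(24*(x + 7)) - 128/(15*(x + 4)) + 13/(40*(x - 1))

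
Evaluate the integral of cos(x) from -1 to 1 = 2*sin(1)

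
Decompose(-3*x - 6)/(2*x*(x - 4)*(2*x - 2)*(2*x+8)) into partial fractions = -3/(640*(x + 4)) + 3/(40*(x - 1)) - 3/(128*(x - 4)) - 3/(64*x)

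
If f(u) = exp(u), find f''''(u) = exp(u)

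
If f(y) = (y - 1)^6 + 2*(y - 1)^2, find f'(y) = 6*y^5 - 30*y^4 + 60*y^3 - 60*y^2 + 34*y - 10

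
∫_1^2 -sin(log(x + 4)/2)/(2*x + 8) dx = -cos(log(5)/2) + cos(log(6)/2)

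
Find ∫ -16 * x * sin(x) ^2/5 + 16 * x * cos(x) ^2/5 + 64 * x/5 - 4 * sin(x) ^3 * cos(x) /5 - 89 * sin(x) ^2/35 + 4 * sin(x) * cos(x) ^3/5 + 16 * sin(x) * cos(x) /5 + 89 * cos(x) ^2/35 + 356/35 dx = 4*x/7 + (8*x + sin(2*x) + 6)^2/10 + sin(2*x)/14 + C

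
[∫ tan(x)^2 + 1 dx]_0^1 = tan(1)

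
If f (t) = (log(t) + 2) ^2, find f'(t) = (2*log(t) + 4)/t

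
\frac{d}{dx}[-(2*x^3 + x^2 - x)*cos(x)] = 2*x^3*sin(x) + x^2*sin(x) - 6*x^2*cos(x) - x*sin(x) - 2*x*cos(x) + cos(x)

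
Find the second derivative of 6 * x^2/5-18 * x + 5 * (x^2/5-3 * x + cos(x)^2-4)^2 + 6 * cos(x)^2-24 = -4*x^2*cos(2*x) + 12*x^2/5 - 8*x*sin(2*x) + 60*x*cos(2*x) - 36*x - 20*(1 - cos(2*x))^2 + 60*sin(2*x) + 20*cos(2*x) + 542/5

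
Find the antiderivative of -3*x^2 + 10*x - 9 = -x^3 + 5*x^2 - 9*x + C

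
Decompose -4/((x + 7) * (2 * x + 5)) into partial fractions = -8/(9*(2*x + 5)) + 4/(9*(x + 7))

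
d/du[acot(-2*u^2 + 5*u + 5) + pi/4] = (4*u - 5)/(4*u^4 - 20*u^3 + 5*u^2 + 50*u + 26)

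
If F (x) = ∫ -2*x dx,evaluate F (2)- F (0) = -4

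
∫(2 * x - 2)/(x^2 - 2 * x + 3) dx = log(2*(x - 1)^2 + 4) + C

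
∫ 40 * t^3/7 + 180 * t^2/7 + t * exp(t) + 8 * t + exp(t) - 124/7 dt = t*(10*t^3 + 60*t^2 + 28*t + 7*exp(t) - 124)/7 + C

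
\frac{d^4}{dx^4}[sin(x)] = sin(x)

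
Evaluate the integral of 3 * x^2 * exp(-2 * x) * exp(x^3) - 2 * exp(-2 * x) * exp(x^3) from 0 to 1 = -1 + exp(-1)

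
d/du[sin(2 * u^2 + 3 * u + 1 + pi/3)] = (4*u + 3)*cos(2*u^2 + 3*u + 1 + pi/3)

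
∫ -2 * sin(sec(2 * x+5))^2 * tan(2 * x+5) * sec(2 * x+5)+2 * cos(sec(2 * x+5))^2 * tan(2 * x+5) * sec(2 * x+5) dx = sin(2/cos(2*x + 5))/2 + C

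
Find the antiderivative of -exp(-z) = exp(-z) + C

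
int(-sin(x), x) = cos(x) + C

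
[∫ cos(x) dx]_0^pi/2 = 1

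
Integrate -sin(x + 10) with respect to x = cos(x + 10) + C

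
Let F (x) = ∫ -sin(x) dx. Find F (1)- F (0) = -1 + cos(1)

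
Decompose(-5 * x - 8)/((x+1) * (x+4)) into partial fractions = -4/(x + 4) - 1/(x + 1)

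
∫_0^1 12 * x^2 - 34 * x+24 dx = 11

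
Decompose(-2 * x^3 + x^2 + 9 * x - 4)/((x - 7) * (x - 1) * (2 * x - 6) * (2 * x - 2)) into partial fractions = 23/(144*(x - 1)) + 1/(12*(x - 1)^2) + 11/(32*(x - 3)) - 289/(288*(x - 7))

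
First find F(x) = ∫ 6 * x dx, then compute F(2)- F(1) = 9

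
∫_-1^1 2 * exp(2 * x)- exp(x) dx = -3*E - (exp(-1) + 1)^2 + 3*exp(-1) + (1 + E)^2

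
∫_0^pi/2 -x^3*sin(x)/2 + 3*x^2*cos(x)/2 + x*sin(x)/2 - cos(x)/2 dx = 0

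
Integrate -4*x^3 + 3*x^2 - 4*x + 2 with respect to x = -x^4 + x^3 - 2*x^2 + 2*x + C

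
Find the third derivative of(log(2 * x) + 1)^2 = (4*log(x) - 2 + 4*log(2))/x^3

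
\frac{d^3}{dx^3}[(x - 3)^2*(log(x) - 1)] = (2*x^2 + 6*x + 18)/x^3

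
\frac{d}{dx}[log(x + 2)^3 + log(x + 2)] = (3*log(x + 2)^2 + 1)/(x + 2)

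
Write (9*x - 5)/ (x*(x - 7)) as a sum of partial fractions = 58/(7*(x - 7)) + 5/(7*x)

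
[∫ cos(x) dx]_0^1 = sin(1)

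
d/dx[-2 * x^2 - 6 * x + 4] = -4*x - 6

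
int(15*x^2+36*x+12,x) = 5*x^3 + 18*x^2 + 12*x + C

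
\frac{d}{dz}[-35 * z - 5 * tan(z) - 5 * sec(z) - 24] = -5*tan(z)^2 - 5*tan(z)*sec(z) - 40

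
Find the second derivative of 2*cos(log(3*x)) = -2*sqrt(2)*cos(log(x) + pi/4 + log(3))/x^2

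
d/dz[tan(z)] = cos(z)^(-2)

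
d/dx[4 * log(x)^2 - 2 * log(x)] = (8*log(x) - 2)/x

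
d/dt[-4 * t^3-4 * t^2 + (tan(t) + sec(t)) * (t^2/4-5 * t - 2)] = (t^2*sin(t)/2 - 12*t^2*cos(2*t) - 23*t^2/2 - 10*t*sin(t) + t*sin(2*t)/2 + t*cos(t) - 8*t*cos(2*t) - 18*t - 4*sin(t) - 5*sin(2*t) - 10*cos(t) - 4)/(cos(2*t) + 1)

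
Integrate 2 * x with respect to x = x^2 + C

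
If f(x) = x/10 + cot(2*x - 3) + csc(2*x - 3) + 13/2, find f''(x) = 8*cot(2*x - 3)^3 + 8*cot(2*x - 3)^2*csc(2*x - 3) + 8*cot(2*x - 3) + 4*csc(2*x - 3)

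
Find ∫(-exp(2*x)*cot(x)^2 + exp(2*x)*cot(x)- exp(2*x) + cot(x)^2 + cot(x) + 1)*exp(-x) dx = 2*cot(x)*sinh(x) + C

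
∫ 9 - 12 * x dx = -6*x^2 + 9*x + C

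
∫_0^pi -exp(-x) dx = -1 + exp(-pi)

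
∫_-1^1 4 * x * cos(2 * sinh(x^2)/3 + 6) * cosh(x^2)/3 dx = 0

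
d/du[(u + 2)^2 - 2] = 2*u + 4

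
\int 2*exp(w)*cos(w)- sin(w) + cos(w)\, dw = sqrt(2)*(exp(w) + 1)*sin(w + pi/4) + C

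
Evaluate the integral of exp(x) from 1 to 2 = -E + exp(2)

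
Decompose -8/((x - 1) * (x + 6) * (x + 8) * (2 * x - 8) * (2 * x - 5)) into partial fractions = 64/(3213*(2*x - 5)) - 1/(1134*(x + 8)) + 1/(595*(x + 6)) - 4/(567*(x - 1)) - 1/(270*(x - 4))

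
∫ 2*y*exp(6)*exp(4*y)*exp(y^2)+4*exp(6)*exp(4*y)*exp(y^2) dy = exp((y + 2)^2 + 2) + C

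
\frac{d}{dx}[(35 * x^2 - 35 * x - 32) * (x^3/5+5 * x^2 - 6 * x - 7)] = 35*x^4 + 672*x^3 - 5871*x^2/5 - 390*x + 437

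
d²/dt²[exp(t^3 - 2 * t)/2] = 9*t^4*exp(t^3 - 2*t)/2 - 6*t^2*exp(t^3 - 2*t) + 3*t*exp(t^3 - 2*t) + 2*exp(t^3 - 2*t)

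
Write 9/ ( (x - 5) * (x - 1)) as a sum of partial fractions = -9/(4*(x - 1)) + 9/(4*(x - 5))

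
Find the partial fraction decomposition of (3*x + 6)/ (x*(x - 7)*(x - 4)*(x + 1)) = -3/(40*(x + 1)) - 3/(10*(x - 4)) + 9/(56*(x - 7)) + 3/(14*x)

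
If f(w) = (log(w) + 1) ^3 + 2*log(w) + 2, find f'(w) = (3*log(w)^2 + 6*log(w) + 5)/w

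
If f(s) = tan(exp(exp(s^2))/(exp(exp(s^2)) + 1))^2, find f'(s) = 4*s*exp(s^2 + exp(s^2))*sin(exp(exp(s^2))/(exp(exp(s^2)) + 1))/((exp(2*exp(s^2)) + 2*exp(exp(s^2)) + 1)*cos(exp(exp(s^2))/(exp(exp(s^2)) + 1))^3)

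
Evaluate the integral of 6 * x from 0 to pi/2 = 3*pi^2/4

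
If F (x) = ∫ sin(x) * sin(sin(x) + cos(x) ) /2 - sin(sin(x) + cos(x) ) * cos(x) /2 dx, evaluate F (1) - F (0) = -cos(1)/2 + cos(cos(1) + sin(1))/2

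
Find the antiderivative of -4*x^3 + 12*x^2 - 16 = -x^4 + 4*x^3 - 16*x + C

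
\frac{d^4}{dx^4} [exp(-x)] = exp(-x)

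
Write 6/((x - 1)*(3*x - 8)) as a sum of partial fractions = 18/(5*(3*x - 8)) - 6/(5*(x - 1))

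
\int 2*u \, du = u^2 + C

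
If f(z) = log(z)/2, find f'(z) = 1/(2*z)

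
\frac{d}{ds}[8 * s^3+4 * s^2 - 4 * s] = 24*s^2 + 8*s - 4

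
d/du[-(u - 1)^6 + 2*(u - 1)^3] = -6*u^5 + 30*u^4 - 60*u^3 + 66*u^2 - 42*u + 12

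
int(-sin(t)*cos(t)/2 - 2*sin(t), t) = (cos(t) + 4)^2/4 + C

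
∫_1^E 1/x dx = 1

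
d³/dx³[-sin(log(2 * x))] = -(3*sin(log(x) + log(2)) + cos(log(x) + log(2)))/x^3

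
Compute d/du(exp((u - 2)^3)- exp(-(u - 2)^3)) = (3*u^2*exp(2*u^3 - 12*u^2 + 24*u - 16) + 3*u^2 - 12*u*exp(2*u^3 - 12*u^2 + 24*u - 16) - 12*u + 12*exp(2*u^3 - 12*u^2 + 24*u - 16) + 12)*exp(-u^3 + 6*u^2 - 12*u + 8)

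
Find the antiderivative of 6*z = 3*z^2 + C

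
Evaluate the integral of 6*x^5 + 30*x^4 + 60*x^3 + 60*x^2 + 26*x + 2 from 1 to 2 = 655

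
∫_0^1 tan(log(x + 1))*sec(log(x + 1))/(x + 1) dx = -1 + sec(log(2))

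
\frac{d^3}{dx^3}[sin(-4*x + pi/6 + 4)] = 64*cos(-4*x + pi/6 + 4)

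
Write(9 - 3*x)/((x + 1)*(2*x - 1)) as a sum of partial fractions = 5/(2*x - 1) - 4/(x + 1)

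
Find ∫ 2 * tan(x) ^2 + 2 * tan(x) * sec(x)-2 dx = -4*x + 2*tan(x) + 2/cos(x) + C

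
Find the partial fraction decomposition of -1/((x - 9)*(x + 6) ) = 1/(15*(x + 6)) - 1/(15*(x - 9))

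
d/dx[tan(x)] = cos(x)^(-2)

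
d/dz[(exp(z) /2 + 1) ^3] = 3*exp(3*z)/8 + 3*exp(2*z)/2 + 3*exp(z)/2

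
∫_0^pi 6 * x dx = 3*pi^2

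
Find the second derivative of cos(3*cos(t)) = -9*sin(t)^2*cos(3*cos(t)) + 3*sin(3*cos(t))*cos(t)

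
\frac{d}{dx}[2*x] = 2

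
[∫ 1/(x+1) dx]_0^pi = -log(3) + log(3 + 3*pi)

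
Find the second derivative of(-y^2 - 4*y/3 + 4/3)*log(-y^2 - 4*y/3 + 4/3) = (-18*y^2*log(-y^2 - 4*y/3 + 4/3) - 54*y^2 - 24*y*log(-y^2 - 4*y/3 + 4/3) - 72*y + 24*log(-y^2 - 4*y/3 + 4/3) + 8)/(9*y^2 + 12*y - 12)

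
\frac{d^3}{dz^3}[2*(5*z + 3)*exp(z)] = 10*z*exp(z) + 36*exp(z)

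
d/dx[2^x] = 2^x*log(2)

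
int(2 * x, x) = x^2 + C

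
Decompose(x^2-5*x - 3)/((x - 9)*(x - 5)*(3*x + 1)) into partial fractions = -11/(448*(3*x + 1)) + 3/(64*(x - 5)) + 33/(112*(x - 9))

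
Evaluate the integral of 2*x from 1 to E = -1 + exp(2)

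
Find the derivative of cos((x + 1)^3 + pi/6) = -3*x^2*sin(x^3 + 3*x^2 + 3*x + pi/6 + 1) - 6*x*sin(x^3 + 3*x^2 + 3*x + pi/6 + 1) - 3*sin(x^3 + 3*x^2 + 3*x + pi/6 + 1)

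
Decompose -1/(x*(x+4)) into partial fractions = 1/(4*(x + 4)) - 1/(4*x)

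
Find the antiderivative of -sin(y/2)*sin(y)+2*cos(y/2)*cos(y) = 2*sin(y)*cos(y/2) + C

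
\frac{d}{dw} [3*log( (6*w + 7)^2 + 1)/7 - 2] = (108*w + 126)/(126*w^2 + 294*w + 175)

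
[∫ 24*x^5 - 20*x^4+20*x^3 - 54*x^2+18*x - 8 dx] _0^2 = 84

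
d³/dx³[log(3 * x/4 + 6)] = 2/(x^3 + 24*x^2 + 192*x + 512)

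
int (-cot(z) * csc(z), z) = csc(z) + C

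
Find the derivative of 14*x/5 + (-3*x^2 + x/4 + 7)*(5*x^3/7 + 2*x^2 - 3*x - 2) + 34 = -75*x^4/7 - 163*x^3/7 + 87*x^2/2 + 77*x/2 - 187/10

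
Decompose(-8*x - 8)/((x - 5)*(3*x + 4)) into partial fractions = -8/(19*(3*x + 4)) - 48/(19*(x - 5))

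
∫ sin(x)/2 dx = -cos(x)/2 + C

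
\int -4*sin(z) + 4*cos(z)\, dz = 4*sqrt(2)*sin(z + pi/4) + C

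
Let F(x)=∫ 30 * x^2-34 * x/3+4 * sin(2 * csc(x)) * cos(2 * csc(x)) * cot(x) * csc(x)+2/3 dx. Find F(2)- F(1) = -cos(2*csc(1))^2 + cos(2*csc(2))^2 + 161/3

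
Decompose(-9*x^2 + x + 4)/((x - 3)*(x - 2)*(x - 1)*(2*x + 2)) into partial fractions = 1/(8*(x + 1)) - 1/(2*(x - 1)) + 5/(x - 2) - 37/(8*(x - 3))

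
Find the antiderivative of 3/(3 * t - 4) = log(3*t/4 - 1) + C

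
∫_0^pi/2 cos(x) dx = 1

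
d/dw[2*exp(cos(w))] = -2*exp(cos(w))*sin(w)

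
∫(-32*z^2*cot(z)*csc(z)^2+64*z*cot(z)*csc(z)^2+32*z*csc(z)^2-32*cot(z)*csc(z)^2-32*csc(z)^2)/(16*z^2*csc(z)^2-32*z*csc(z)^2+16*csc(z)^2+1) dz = log(16*(z - 1)^2*csc(z)^2 + 1) + C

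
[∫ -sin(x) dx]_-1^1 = 0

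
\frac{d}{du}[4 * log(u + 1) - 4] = 4/(u + 1)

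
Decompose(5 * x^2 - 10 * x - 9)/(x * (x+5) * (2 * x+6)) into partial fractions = 83/(10*(x + 5)) - 11/(2*(x + 3)) - 3/(10*x)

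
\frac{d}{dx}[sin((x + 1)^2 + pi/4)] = 2*x*cos(x^2 + 2*x + pi/4 + 1) + 2*cos(x^2 + 2*x + pi/4 + 1)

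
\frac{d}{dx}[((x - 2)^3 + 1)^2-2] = 6*x^5 - 60*x^4 + 240*x^3 - 474*x^2 + 456*x - 168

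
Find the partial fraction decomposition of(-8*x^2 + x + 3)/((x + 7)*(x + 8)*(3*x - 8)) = -461/(928*(3*x - 8)) - 517/(32*(x + 8)) + 396/(29*(x + 7))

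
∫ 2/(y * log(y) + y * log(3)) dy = 2*log(log(3*y)) + C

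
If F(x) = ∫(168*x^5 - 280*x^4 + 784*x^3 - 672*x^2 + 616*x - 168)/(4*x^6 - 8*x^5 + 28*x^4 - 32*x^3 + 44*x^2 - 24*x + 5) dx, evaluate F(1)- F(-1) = -7*log(145) + 7*log(17)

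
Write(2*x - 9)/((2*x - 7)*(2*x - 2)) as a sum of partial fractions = -2/(5*(2*x - 7)) + 7/(10*(x - 1))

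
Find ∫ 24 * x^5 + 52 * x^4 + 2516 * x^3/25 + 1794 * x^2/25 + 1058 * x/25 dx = 4*x^6 + 52*x^5/5 + 629*x^4/25 + 598*x^3/25 + 529*x^2/25 + C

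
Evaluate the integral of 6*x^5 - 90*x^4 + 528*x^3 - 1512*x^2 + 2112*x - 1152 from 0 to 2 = -512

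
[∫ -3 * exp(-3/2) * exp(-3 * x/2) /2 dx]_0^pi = -exp(-3/2) + exp(-3*pi/2 - 3/2)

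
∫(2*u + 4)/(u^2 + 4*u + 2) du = log(3*(u + 2)^2 - 6) + C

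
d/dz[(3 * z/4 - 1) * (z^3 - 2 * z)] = 3*z^3 - 3*z^2 - 3*z + 2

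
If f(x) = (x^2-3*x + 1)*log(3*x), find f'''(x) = (2*x^2 + 3*x + 2)/x^3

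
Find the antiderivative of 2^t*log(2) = 2^t + C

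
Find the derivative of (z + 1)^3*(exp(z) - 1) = z^3*exp(z) + 6*z^2*exp(z) - 3*z^2 + 9*z*exp(z) - 6*z + 4*exp(z) - 3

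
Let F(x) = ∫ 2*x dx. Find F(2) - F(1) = 3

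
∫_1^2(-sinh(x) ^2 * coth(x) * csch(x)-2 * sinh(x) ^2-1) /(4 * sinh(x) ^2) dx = -1/2 - coth(1)/4 - csch(1)/4 + csch(2)/4 + coth(2)/4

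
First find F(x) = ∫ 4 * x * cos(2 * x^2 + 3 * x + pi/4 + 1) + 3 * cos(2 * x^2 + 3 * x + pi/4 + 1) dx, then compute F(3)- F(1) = sin(pi/4 + 28) - sin(pi/4 + 6)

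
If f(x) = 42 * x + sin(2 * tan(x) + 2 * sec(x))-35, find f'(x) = 2*cos(2*tan(x) + 2*sec(x))*tan(x)^2 + 2*cos(2*tan(x) + 2*sec(x))*tan(x)*sec(x) + 2*cos(2*tan(x) + 2*sec(x)) + 42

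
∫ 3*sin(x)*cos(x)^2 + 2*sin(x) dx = (sin(x)^2 - 3)*cos(x) + C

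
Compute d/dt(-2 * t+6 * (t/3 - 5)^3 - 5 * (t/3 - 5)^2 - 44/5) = 2*t^2/3 - 190*t/9 + 494/3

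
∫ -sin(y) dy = cos(y) + C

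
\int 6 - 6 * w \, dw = -3*w^2 + 6*w + C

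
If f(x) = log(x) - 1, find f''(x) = -1/x^2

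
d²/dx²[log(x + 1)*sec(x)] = (-x^2*log(x + 1) + 2*x^2*log(x + 1)/cos(x)^2 - 2*x*log(x + 1) + 4*x*log(x + 1)/cos(x)^2 + 2*x*sin(x)/cos(x) - log(x + 1) + 2*log(x + 1)/cos(x)^2 + 2*sin(x)/cos(x) - 1)/((x^2 + 2*x + 1)*cos(x))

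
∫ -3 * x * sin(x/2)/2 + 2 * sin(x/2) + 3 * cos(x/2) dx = (3*x - 4)*cos(x/2) + C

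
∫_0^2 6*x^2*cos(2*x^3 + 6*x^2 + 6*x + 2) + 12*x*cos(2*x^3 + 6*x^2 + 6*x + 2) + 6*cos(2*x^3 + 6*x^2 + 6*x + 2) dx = -sin(2) + sin(54)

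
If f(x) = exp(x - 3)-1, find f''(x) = exp(x - 3)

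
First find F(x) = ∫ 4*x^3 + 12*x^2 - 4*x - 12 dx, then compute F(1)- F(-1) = -16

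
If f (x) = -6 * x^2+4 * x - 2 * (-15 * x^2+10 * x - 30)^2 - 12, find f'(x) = -1800*x^3 + 1800*x^2 - 4012*x + 1204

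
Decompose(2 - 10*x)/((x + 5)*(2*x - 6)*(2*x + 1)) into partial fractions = -2/(9*(2*x + 1)) + 13/(36*(x + 5)) - 1/(4*(x - 3))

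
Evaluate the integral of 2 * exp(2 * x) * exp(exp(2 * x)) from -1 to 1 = -exp(exp(-2)) + exp(exp(2))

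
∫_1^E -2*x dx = 1 - exp(2)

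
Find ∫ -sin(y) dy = cos(y) + C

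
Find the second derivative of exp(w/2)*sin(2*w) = (-15*sin(2*w)/4 + 2*cos(2*w))*exp(w/2)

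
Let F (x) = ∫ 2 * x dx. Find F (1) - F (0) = 1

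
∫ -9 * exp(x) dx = -9*exp(x) + C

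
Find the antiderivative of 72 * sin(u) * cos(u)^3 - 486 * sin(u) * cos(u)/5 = 9*(22/5 - cos(2*u))*cos(u)^2 + C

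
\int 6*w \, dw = 3*w^2 + C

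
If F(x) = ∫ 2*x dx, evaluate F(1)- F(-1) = 0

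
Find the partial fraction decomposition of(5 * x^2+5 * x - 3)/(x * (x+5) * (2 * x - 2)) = 97/(60*(x + 5)) + 7/(12*(x - 1)) + 3/(10*x)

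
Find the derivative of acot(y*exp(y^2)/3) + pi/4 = (-6*y^2*exp(y^2) - 3*exp(y^2))/(y^2*exp(2*y^2) + 9)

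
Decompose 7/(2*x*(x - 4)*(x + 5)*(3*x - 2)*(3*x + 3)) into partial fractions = -189/(3400*(3*x - 2)) + 7/(18360*(x + 5)) - 7/(600*(x + 1)) + 7/(10800*(x - 4)) + 7/(240*x)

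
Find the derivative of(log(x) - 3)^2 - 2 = (2*log(x) - 6)/x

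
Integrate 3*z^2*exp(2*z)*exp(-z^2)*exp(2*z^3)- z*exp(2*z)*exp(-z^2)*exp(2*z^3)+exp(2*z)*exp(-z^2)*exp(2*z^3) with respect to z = exp(z*(2*z^2 - z + 2))/2 + C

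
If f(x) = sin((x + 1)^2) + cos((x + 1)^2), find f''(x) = -4*x^2*sin(x^2 + 2*x + 1) - 4*x^2*cos(x^2 + 2*x + 1) - 8*x*sin(x^2 + 2*x + 1) - 8*x*cos(x^2 + 2*x + 1) - 6*sin(x^2 + 2*x + 1) - 2*cos(x^2 + 2*x + 1)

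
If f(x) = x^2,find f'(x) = 2*x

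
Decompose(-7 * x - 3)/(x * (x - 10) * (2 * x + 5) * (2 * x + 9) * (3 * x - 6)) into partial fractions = 19/(3393*(2*x + 9)) - 29/(3375*(2*x + 5)) + 17/(5616*(x - 2)) - 73/(174000*(x - 10)) - 1/(900*x)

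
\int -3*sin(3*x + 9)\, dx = cos(3*x + 9) + C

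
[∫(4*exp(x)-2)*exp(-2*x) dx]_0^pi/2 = -1 + (-2 + exp(-pi/2))^2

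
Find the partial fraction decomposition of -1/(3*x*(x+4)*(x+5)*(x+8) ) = 1/(288*(x + 8)) - 1/(45*(x + 5)) + 1/(48*(x + 4)) - 1/(480*x)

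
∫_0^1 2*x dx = 1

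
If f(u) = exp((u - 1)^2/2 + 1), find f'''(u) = u^3*exp(u^2/2 - u + 3/2) - 3*u^2*exp(u^2/2 - u + 3/2) + 6*u*exp(u^2/2 - u + 3/2) - 4*exp(u^2/2 - u + 3/2)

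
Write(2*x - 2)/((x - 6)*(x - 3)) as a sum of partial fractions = -4/(3*(x - 3)) + 10/(3*(x - 6))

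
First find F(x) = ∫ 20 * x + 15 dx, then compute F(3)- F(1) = 110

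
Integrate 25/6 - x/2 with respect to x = -x^2/4 + 25*x/6 + C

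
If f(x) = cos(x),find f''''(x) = cos(x)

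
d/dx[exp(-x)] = -exp(-x)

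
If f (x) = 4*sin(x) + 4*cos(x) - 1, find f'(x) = -4*sin(x) + 4*cos(x)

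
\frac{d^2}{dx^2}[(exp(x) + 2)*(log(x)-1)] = (x^2*exp(x)*log(x) - x^2*exp(x) + 2*x*exp(x) - exp(x) - 2)/x^2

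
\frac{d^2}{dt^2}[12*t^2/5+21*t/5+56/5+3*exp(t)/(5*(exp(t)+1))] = (24*exp(3*t) + 69*exp(2*t) + 75*exp(t) + 24)/(5*exp(3*t) + 15*exp(2*t) + 15*exp(t) + 5)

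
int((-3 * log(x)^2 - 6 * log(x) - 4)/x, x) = -(log(x) + 1)^3 - log(x) + C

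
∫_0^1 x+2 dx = 5/2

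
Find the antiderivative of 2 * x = x^2 + C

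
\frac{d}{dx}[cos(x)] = -sin(x)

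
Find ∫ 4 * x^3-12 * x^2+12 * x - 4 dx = x^4 - 4*x^3 + 6*x^2 - 4*x + C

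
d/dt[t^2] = 2*t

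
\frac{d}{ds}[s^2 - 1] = 2*s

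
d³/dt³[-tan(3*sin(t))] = 3*(-54*(-1 + cos(3*sin(t))^(-2))^2*cos(t)^2 + 18*sin(t)*sin(3*sin(t))/cos(3*sin(t))^3 + 54*cos(t)^2 - 72*cos(t)^2/cos(3*sin(t))^2 + cos(3*sin(t))^(-2))*cos(t)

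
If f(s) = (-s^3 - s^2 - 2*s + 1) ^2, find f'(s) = 6*s^5 + 10*s^4 + 20*s^3 + 6*s^2 + 4*s - 4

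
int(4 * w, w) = 2*w^2 + C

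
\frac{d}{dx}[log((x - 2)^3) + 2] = 3/(x - 2)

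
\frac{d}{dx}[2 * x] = 2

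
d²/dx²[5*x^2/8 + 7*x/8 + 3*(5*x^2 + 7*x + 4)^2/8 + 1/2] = 225*x^2/2 + 315*x/2 + 68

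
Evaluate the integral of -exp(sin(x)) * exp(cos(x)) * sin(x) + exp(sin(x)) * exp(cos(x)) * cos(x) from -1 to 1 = -exp(-sin(1) + cos(1)) + exp(cos(1) + sin(1))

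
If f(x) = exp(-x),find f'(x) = -exp(-x)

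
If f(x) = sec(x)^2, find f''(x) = -4/cos(x)^2 + 6/cos(x)^4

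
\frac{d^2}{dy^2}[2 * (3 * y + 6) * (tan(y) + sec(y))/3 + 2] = 2*(2*y*sin(y)/cos(y)^2 - y + 2*y/cos(y)^2 + 2*sin(y)/cos(y) + 4*sin(y)/cos(y)^2 - 2 + 2/cos(y) + 4/cos(y)^2)/cos(y)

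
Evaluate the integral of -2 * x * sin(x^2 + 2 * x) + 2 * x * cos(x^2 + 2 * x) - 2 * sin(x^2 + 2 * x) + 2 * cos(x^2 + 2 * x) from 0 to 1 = -1 + cos(3) + sin(3)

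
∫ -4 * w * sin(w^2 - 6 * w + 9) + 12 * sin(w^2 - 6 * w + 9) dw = 2*cos((w - 3)^2) + C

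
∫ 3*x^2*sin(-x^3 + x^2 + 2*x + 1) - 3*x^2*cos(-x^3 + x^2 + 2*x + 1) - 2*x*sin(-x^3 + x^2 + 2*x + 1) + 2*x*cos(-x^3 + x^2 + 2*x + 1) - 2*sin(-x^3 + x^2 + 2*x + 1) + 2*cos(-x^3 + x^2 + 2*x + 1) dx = sin(-x^3 + x^2 + 2*x + 1) + cos(-x^3 + x^2 + 2*x + 1) + C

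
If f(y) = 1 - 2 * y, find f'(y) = -2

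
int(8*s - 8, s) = 4*s^2 - 8*s + C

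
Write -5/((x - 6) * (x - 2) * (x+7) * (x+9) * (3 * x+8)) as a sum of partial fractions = -405/(89908*(3*x + 8)) - 1/(1254*(x + 9)) + 5/(3042*(x + 7)) + 5/(5544*(x - 2)) - 1/(4056*(x - 6))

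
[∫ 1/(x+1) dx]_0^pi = -log(5) + log(5 + 5*pi)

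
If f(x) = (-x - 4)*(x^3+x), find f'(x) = -4*x^3 - 12*x^2 - 2*x - 4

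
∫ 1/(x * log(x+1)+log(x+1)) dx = log(2*log(x + 1)) + C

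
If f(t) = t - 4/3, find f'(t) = 1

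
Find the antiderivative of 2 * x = x^2 + C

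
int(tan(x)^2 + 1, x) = tan(x) + C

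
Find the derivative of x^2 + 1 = 2*x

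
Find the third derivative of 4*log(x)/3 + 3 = 8/(3*x^3)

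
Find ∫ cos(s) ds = sin(s) + C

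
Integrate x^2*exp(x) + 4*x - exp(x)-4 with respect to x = (x - 1)^2*(exp(x) + 2) + C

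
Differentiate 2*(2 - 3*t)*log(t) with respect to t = (-6*t*log(t) - 6*t + 4)/t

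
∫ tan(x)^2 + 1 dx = tan(x) + C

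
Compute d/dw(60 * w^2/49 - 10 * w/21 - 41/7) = 120*w/49 - 10/21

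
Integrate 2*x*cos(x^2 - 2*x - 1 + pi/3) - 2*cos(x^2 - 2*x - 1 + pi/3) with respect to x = sin(x^2 - 2*x - 1 + pi/3) + C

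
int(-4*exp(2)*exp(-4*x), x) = exp(2 - 4*x) + C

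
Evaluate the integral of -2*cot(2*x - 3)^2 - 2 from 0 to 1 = cot(3) - cot(1)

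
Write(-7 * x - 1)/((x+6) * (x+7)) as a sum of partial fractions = -48/(x + 7) + 41/(x + 6)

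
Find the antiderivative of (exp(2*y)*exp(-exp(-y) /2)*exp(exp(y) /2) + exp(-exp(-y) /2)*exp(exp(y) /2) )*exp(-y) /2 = exp(sinh(y)) + C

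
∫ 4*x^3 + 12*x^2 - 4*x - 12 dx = x^4 + 4*x^3 - 2*x^2 - 12*x + C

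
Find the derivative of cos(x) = -sin(x)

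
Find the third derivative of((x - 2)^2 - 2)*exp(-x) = (-x^2 + 10*x - 20)*exp(-x)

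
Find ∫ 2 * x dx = x^2 + C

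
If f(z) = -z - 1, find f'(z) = -1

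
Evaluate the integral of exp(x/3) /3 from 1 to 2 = -exp(1/3) + exp(2/3)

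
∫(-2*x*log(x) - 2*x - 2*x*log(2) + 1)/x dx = -(2*x - 1)*log(2*x) + C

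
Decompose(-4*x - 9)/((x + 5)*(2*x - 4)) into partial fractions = -11/(14*(x + 5)) - 17/(14*(x - 2))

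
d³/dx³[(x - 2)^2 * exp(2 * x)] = 8*x^2*exp(2*x) - 8*x*exp(2*x) - 4*exp(2*x)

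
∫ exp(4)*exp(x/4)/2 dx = 2*exp(x/4 + 4) + C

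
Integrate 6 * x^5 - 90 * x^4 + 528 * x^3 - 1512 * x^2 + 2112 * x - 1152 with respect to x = x^6 - 18*x^5 + 132*x^4 - 504*x^3 + 1056*x^2 - 1152*x + C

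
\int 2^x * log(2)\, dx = 2^x + C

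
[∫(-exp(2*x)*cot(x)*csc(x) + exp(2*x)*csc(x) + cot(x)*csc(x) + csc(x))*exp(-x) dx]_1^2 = (-E + exp(-1))*csc(1) + (-exp(-2) + exp(2))*csc(2)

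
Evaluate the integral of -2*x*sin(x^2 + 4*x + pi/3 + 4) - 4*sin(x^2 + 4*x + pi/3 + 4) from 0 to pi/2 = -cos(pi/3 + 4) + cos(pi/3 + pi^2/4 + 4)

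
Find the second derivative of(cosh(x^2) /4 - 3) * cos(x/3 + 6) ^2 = x^2*cos(2*x/3 + 12)*cosh(x^2)/2 + x^2*cosh(x^2)/2 - x*sin(2*x/3 + 12)*sinh(x^2)/3 + cos(2*x/3 + 12)*sinh(x^2)/4 - cos(2*x/3 + 12)*cosh(x^2)/18 + 2*cos(2*x/3 + 12)/3 + sinh(x^2)/4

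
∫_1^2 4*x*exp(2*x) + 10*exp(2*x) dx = -6*exp(2) + 8*exp(4)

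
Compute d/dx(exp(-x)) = -exp(-x)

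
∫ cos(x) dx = sin(x) + C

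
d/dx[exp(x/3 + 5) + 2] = exp(x/3 + 5)/3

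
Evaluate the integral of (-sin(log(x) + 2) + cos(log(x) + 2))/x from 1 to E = cos(3) - sin(2) + sin(3) - cos(2)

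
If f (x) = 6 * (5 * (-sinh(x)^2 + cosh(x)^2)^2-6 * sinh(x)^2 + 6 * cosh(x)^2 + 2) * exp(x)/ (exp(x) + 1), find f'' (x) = -78*(exp(x) - 1)*exp(x)/(exp(3*x) + 3*exp(2*x) + 3*exp(x) + 1)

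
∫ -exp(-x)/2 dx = exp(-x)/2 + C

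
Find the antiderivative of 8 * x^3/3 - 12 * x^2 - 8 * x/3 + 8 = 2*x^4/3 - 4*x^3 - 4*x^2/3 + 8*x + C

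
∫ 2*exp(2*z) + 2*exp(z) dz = (exp(z) + 1)^2 + C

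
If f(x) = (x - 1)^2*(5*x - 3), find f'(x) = 15*x^2 - 26*x + 11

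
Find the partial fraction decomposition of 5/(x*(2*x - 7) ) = 10/(7*(2*x - 7)) - 5/(7*x)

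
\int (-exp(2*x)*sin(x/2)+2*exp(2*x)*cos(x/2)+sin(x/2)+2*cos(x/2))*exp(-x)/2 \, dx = 2*cos(x/2)*sinh(x) + C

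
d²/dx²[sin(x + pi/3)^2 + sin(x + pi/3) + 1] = -sqrt(3)*sin(2*x) - sin(x + pi/3) - cos(2*x)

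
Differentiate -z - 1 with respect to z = -1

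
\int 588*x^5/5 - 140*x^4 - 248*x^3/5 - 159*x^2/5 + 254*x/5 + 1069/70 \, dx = 98*x^6/5 - 28*x^5 - 62*x^4/5 - 53*x^3/5 + 127*x^2/5 + 1069*x/70 + C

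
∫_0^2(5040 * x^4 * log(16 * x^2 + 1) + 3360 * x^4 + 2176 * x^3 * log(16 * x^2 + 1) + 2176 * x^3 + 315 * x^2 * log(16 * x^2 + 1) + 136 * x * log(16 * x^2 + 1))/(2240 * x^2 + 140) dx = 278*log(65)/35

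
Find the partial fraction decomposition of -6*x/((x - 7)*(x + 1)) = -3/(4*(x + 1)) - 21/(4*(x - 7))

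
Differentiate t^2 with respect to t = 2*t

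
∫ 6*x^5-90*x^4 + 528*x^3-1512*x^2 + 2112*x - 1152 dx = x^6 - 18*x^5 + 132*x^4 - 504*x^3 + 1056*x^2 - 1152*x + C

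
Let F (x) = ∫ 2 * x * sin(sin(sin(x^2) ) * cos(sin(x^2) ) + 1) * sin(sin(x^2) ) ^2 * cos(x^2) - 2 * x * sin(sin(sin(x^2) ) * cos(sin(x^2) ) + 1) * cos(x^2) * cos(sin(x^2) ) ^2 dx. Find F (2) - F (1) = -cos(sin(2*sin(1))/2 + 1) + cos(sin(2*sin(4))/2 + 1)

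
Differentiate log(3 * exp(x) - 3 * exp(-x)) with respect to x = (exp(2*x) + 1)/(exp(2*x) - 1)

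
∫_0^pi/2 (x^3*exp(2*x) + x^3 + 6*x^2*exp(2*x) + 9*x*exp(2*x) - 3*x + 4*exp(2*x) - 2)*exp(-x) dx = (1 + pi/2)^3*(-exp(-pi/2) + exp(pi/2))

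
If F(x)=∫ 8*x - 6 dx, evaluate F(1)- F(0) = -2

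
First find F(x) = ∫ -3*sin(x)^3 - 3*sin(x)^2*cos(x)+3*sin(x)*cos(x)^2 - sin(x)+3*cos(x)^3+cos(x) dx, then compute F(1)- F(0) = -2 + cos(1) + sin(1) + (cos(1) + sin(1))^3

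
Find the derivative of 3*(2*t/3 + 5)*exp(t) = 2*t*exp(t) + 17*exp(t)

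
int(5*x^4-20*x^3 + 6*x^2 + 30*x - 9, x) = x^5 - 5*x^4 + 2*x^3 + 15*x^2 - 9*x + C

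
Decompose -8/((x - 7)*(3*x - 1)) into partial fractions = 6/(5*(3*x - 1)) - 2/(5*(x - 7))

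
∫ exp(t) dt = exp(t) + C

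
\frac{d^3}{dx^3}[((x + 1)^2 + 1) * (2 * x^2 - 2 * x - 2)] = 48*x + 12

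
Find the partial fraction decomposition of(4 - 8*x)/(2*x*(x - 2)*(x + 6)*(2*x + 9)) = 160/(351*(2*x + 9)) - 13/(72*(x + 6)) - 3/(104*(x - 2)) - 1/(54*x)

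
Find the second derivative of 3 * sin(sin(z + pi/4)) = -3*sin(z + pi/4)*cos(sin(z + pi/4)) - 3*sin(sin(z + pi/4))*cos(z + pi/4)^2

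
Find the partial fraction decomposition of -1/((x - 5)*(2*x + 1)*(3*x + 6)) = 4/(99*(2*x + 1)) - 1/(63*(x + 2)) - 1/(231*(x - 5))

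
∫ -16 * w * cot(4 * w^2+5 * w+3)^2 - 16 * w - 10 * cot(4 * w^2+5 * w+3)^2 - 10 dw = 2*cot(4*w^2 + 5*w + 3) + C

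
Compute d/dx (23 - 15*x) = -15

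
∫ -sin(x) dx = cos(x) + C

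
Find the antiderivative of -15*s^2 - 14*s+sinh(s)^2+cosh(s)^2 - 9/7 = -5*s^3 - 7*s^2 - 9*s/7 + sinh(2*s)/2 + C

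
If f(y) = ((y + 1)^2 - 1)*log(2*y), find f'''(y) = (2*y - 2)/y^2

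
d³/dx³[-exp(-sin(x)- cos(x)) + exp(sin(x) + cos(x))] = 2*(-3*exp(2*sin(x) + 2*cos(x))*sin(x + pi/4) - sqrt(2)*exp(2*sin(x))*exp(2*cos(x))*sin(x)*cos(x) - sqrt(2)*sin(x)*cos(x) + 3*sin(x + pi/4))*exp(-sqrt(2)*sin(x + pi/4))*cos(x + pi/4)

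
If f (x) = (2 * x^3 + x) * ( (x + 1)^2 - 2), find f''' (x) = 120*x^2 + 96*x - 6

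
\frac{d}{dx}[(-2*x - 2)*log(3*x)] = (-2*x*log(x) - 2*x*log(3) - 2*x - 2)/x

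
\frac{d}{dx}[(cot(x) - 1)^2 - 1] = 2*(1 - cos(x)/sin(x))/sin(x)^2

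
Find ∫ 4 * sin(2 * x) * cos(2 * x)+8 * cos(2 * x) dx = (sin(2*x) + 2)^2 + C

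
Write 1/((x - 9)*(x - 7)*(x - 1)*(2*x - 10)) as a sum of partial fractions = -1/(384*(x - 1)) + 1/(64*(x - 5)) - 1/(48*(x - 7)) + 1/(128*(x - 9))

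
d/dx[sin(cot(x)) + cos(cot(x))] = -sqrt(2)*cos(pi/4 + 1/tan(x))/sin(x)^2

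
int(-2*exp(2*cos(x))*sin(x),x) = exp(2*cos(x)) + C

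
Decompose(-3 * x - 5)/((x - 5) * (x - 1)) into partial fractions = 2/(x - 1) - 5/(x - 5)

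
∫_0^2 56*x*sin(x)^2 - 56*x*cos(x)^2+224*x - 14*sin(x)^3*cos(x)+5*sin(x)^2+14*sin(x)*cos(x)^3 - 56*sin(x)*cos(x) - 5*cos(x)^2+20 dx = 7*sin(4)^2/4 - 117*sin(4)/2 + 488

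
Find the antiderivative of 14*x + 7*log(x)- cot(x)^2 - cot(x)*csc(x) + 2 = 7*x^2 + 7*x*log(x) - 4*x + cot(x) + csc(x) + C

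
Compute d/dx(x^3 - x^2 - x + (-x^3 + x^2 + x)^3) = -9*x^8 + 24*x^7 - 30*x^5 + 12*x^3 + 6*x^2 - 2*x - 1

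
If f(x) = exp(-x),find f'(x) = -exp(-x)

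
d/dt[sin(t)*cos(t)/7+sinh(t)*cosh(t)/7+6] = cos(2*t)/7 + cosh(2*t)/7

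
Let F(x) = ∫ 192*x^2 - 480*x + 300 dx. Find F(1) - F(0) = 124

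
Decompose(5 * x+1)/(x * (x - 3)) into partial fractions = 16/(3*(x - 3)) - 1/(3*x)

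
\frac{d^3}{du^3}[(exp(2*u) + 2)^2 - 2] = 64*exp(4*u) + 32*exp(2*u)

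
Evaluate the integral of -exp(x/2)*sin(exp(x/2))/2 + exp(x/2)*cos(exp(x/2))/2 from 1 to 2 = sqrt(2)*(-sin(pi/4 + exp(1/2)) + sin(pi/4 + E))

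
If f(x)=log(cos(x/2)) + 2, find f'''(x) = -sin(x/2)/(4*cos(x/2)^3)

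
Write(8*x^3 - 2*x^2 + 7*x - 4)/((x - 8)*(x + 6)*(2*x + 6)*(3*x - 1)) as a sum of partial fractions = 43/(8740*(3*x - 1)) + 923/(798*(x + 6)) - 259/(660*(x + 3)) + 1005/(1771*(x - 8))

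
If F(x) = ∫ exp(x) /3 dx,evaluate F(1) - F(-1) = -exp(-1)/3 + E/3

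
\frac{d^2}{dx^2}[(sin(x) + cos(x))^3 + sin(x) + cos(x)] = sqrt(2)*(-5*sin(x + pi/4) + 9*cos(3*x + pi/4))/2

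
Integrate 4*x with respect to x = 2*x^2 + C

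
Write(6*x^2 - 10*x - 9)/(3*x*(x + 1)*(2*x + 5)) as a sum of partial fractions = 214/(45*(2*x + 5)) - 7/(9*(x + 1)) - 3/(5*x)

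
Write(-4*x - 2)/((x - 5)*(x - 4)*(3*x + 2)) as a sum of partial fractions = 3/(119*(3*x + 2)) + 9/(7*(x - 4)) - 22/(17*(x - 5))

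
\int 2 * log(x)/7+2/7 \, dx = 2*x*log(x)/7 + C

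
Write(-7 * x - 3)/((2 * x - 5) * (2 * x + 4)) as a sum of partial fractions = -41/(18*(2*x - 5)) - 11/(18*(x + 2))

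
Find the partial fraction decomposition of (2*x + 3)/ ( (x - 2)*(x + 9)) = 15/(11*(x + 9)) + 7/(11*(x - 2))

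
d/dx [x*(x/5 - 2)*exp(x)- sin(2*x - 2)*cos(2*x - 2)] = x^2*exp(x)/5 - 8*x*exp(x)/5 - 2*exp(x) + 2*sin(2*x - 2)^2 - 2*cos(2*x - 2)^2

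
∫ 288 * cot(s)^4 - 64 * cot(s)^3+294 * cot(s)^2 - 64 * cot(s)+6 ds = 2*(-48*cot(s)^2 + 16*cot(s) - 3)*cot(s) + C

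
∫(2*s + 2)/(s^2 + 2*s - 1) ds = log(2*(s + 1)^2 - 4) + C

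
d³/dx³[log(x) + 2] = 2/x^3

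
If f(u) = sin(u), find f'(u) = cos(u)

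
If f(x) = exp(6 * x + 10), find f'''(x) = 216*exp(6*x + 10)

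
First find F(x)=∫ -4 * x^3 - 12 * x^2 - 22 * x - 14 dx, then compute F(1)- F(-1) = -36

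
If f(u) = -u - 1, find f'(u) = -1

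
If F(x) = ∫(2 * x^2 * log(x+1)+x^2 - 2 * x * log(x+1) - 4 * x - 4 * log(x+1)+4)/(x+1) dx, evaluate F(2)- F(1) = -log(2)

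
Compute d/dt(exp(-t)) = -exp(-t)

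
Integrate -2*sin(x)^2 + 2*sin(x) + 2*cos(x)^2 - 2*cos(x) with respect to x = (sqrt(2)*sin(x + pi/4) - 1)^2 + C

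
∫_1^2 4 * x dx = 6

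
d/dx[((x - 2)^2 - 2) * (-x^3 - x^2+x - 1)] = -5*x^4 + 12*x^3 + 9*x^2 - 14*x + 6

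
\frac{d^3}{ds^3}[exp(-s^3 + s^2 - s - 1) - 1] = (-27*s^6 + 54*s^5 - 63*s^4 + 98*s^3 - 75*s^2 + 36*s - 13)*exp(-s^3 + s^2 - s - 1)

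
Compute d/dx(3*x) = 3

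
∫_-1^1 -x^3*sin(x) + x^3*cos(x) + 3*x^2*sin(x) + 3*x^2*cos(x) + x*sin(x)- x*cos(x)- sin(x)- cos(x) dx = 0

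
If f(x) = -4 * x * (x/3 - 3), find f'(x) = 12 - 8*x/3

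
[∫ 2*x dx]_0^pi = pi^2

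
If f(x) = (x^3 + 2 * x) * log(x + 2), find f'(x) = (3*x^3*log(x + 2) + x^3 + 6*x^2*log(x + 2) + 2*x*log(x + 2) + 2*x + 4*log(x + 2))/(x + 2)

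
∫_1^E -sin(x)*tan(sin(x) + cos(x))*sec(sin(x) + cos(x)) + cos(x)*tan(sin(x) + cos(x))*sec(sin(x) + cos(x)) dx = -sec(cos(1) + sin(1)) + sec(cos(E) + sin(E))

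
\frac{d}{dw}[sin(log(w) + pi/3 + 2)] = cos(log(w) + pi/3 + 2)/w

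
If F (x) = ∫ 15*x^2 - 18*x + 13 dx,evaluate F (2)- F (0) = 30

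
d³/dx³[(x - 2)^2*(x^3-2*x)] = 60*x^2 - 96*x + 12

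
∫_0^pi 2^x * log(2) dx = -1 + 2^pi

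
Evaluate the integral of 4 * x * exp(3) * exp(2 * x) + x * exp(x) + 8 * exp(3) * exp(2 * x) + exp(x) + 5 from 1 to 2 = -5*exp(5) - E + 5 + 2*exp(2) + 7*exp(7)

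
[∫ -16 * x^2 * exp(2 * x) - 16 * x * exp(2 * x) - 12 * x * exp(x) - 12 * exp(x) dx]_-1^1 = -8*exp(2) - 12*E - 12*exp(-1) + 8*exp(-2)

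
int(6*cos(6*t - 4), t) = sin(6*t - 4) + C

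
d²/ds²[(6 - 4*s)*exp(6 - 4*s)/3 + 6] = (128 - 64*s)*exp(6 - 4*s)/3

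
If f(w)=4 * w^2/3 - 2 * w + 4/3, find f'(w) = 8*w/3 - 2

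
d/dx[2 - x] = -1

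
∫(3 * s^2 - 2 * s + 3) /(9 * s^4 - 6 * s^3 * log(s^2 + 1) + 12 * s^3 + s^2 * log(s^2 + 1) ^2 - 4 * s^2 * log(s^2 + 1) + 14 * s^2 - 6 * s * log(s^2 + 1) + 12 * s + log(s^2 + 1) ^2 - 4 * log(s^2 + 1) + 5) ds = -acot(3*s - log(s^2 + 1) + 2) + C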